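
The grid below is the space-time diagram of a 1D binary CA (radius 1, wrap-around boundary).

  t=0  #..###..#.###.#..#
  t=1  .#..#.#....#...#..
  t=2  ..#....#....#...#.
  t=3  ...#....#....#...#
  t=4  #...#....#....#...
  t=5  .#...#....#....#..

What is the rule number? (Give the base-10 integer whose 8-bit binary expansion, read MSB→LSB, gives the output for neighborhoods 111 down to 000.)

  ###|#  b7=1 t=0,i=4
  ##.|.  b6=0 t=0,i=0
  #.#|.  b5=0 t=0,i=9
  #..|#  b4=1 t=0,i=1
  .##|.  b3=0 t=0,i=3
  .#.|.  b2=0 t=0,i=8
  ..#|.  b1=0 t=0,i=2
  ...|.  b0=0 t=1,i=8
  bits 10010000 = 144

144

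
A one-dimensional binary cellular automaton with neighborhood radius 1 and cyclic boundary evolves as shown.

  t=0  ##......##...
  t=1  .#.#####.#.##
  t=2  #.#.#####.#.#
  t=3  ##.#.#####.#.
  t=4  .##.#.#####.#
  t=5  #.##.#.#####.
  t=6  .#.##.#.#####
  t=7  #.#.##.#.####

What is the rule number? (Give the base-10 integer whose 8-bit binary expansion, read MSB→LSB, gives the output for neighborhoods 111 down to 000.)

227

  ###|#  b7=1 t=1,i=4
  ##.|#  b6=1 t=0,i=1
  #.#|#  b5=1 t=1,i=0
  #..|.  b4=0 t=0,i=2
  .##|.  b3=0 t=0,i=0
  .#.|.  b2=0 t=1,i=1
  ..#|#  b1=1 t=0,i=7
  ...|#  b0=1 t=0,i=3
  bits 11100011 = 227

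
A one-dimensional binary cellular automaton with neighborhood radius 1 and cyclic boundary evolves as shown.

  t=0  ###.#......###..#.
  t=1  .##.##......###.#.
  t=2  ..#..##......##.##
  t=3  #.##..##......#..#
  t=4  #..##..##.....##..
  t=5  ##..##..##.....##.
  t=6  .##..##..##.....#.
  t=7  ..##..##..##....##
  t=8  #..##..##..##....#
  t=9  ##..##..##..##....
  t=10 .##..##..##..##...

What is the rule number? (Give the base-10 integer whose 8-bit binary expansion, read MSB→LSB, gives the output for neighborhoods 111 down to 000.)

212

  ###|#  b7=1 t=0,i=1
  ##.|#  b6=1 t=0,i=2
  #.#|.  b5=0 t=0,i=3
  #..|#  b4=1 t=0,i=5
  .##|.  b3=0 t=0,i=0
  .#.|#  b2=1 t=0,i=4
  ..#|.  b1=0 t=0,i=10
  ...|.  b0=0 t=0,i=6
  bits 11010100 = 212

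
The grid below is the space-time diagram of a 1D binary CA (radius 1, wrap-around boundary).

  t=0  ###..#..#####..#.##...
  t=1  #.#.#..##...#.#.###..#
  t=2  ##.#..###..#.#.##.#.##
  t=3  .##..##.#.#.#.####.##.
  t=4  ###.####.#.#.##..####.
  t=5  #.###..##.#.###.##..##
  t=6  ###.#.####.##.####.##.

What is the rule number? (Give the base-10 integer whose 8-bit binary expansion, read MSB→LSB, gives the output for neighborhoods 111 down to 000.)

  nb ###: next=.  (t=0,i=1, bit7=0)
  nb ##.: next=#  (t=0,i=2, bit6=1)
  nb #.#: next=#  (t=0,i=16, bit5=1)
  nb #..: next=.  (t=0,i=3, bit4=0)
  nb .##: next=#  (t=0,i=0, bit3=1)
  nb .#.: next=.  (t=0,i=5, bit2=0)
  nb ..#: next=#  (t=0,i=4, bit1=1)
  nb ...: next=.  (t=0,i=20, bit0=0)
  bits 01101010 = 106

106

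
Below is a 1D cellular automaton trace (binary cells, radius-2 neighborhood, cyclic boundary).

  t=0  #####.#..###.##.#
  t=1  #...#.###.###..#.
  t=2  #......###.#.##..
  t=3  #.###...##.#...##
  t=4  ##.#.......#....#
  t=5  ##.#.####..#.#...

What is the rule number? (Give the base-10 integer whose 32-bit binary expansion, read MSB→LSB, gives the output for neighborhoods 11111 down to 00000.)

708690449

  #####|.  b31=0 t=0,i=1
  ####.|.  b30=0 t=0,i=3
  ###.#|#  b29=1 t=0,i=4
  ###..|.  b28=0 t=1,i=12
  ##.##|#  b27=1 t=0,i=12
  ##.#.|.  b26=0 t=0,i=5
  ##..#|#  b25=1 t=1,i=13
  ##...|.  b24=0 t=3,i=5
  #.###|.  b23=0 t=0,i=16
  #.##.|.  b22=0 t=0,i=13
  #.#.#|#  b21=1 t=2,i=11
  #.#..|#  b20=1 t=0,i=6
  #..##|#  b19=1 t=0,i=8
  #..#.|#  b18=1 t=1,i=14
  #...#|.  b17=0 t=1,i=2
  #....|#  b16=1 t=2,i=2
  .####|#  b15=1 t=0,i=0
  .###.|#  b14=1 t=0,i=10
  .##.#|.  b13=0 t=0,i=14
  .##..|.  b12=0 t=2,i=14
  .#.##|.  b11=0 t=1,i=5
  .#.#.|.  b10=0 t=1,i=16
  .#..#|#  b9=1 t=0,i=7
  .#...|.  b8=0 t=1,i=1
  ..###|.  b7=0 t=0,i=9
  ..##.|.  b6=0 t=3,i=8
  ..#.#|.  b5=0 t=1,i=4
  ..#..|#  b4=1 t=2,i=0
  ...##|.  b3=0 t=2,i=6
  ...#.|.  b2=0 t=1,i=3
  ....#|.  b1=0 t=2,i=5
  .....|#  b0=1 t=2,i=3
  bits 00101010001111011100001000010001 = 708690449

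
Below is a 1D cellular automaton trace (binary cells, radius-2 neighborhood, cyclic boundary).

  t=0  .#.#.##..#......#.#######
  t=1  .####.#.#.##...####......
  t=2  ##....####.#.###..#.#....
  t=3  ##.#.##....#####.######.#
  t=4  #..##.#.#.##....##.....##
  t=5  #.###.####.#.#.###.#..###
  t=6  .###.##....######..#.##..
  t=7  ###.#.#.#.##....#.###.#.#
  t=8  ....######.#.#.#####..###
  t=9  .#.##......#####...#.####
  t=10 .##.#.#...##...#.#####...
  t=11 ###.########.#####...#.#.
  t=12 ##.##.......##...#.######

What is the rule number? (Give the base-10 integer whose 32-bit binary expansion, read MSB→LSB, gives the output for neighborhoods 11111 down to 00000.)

  [31] ##### => .  t=0,i=20
  [30] ####. => .  t=0,i=23
  [29] ###.# => .  t=0,i=24
  [28] ###.. => #  t=1,i=18
  [27] ##.## => #  t=3,i=16
  [26] ##.#. => .  t=0,i=0
  [25] ##..# => .  t=0,i=7
  [24] ##... => .  t=1,i=12
  [23] #.### => #  t=0,i=18
  [22] #.##. => .  t=0,i=5
  [21] #.#.# => #  t=0,i=1
  [20] #.#.. => #  t=2,i=20
  [19] #..## => #  t=4,i=2
  [18] #..#. => #  t=0,i=8
  [17] #...# => #  t=1,i=13
  [16] #.... => #  t=0,i=11
  [15] .#### => .  t=0,i=19
  [14] .###. => #  t=2,i=14
  [13] .##.# => #  t=4,i=4
  [12] .##.. => #  t=0,i=6
  [11] .#.## => #  t=0,i=4
  [10] .#.#. => #  t=0,i=2
  [9] .#..# => .  t=5,i=20
  [8] .#... => #  t=0,i=10
  [7] ..### => #  t=1,i=1
  [6] ..##. => #  t=2,i=0
  [5] ..#.# => #  t=0,i=16
  [4] ..#.. => .  t=0,i=9
  [3] ...## => #  t=1,i=0
  [2] ...#. => #  t=0,i=15
  [1] ....# => .  t=0,i=14
  [0] ..... => .  t=0,i=12
  bits 00011000101111110111110111101100 = 415202796

415202796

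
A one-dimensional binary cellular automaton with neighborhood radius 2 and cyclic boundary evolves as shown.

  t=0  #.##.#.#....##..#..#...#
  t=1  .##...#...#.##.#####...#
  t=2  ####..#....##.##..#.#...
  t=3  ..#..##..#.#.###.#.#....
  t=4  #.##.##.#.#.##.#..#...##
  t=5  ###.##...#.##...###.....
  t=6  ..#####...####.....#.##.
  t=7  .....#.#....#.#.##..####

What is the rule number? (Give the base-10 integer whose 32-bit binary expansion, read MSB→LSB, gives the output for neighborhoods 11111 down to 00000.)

1774460499

  [31] ##### => .  t=1,i=17
  [30] ####. => #  t=1,i=18
  [29] ###.# => #  t=3,i=15
  [28] ###.. => .  t=1,i=19
  [27] ##.## => #  t=0,i=1
  [26] ##.#. => .  t=0,i=4
  [25] ##..# => .  t=0,i=14
  [24] ##... => #  t=1,i=3
  [23] #.### => #  t=1,i=15
  [22] #.##. => #  t=0,i=2
  [21] #.#.# => .  t=0,i=5
  [20] #.#.. => .  t=0,i=7
  [19] #..## => .  t=3,i=4
  [18] #..#. => #  t=0,i=15
  [17] #...# => .  t=0,i=21
  [16] #.... => .  t=0,i=9
  [15] .#### => .  t=1,i=16
  [14] .###. => .  t=3,i=14
  [13] .##.# => .  t=0,i=0
  [12] .##.. => #  t=0,i=13
  [11] .#.## => #  t=1,i=0
  [10] .#.#. => #  t=0,i=6
  [9] .#..# => #  t=0,i=17
  [8] .#... => .  t=0,i=8
  [7] ..### => .  t=2,i=0
  [6] ..##. => #  t=0,i=12
  [5] ..#.# => .  t=1,i=10
  [4] ..#.. => #  t=0,i=16
  [3] ...## => .  t=0,i=11
  [2] ...#. => .  t=1,i=5
  [1] ....# => #  t=0,i=10
  [0] ..... => #  t=3,i=22
  bits 01101001110001000001111001010011 = 1774460499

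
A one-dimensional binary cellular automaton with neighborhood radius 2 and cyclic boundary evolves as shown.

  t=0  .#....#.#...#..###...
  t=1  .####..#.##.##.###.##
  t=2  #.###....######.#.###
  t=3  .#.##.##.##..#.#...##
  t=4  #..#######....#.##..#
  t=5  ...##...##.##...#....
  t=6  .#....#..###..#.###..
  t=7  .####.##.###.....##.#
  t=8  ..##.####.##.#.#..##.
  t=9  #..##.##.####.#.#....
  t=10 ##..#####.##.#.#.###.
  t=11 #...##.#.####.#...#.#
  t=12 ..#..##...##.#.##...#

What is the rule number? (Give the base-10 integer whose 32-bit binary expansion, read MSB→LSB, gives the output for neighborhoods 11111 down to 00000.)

  #####|.  b31=0 t=2,i=11
  ####.|#  b30=1 t=1,i=3
  ###.#|.  b29=0 t=1,i=17
  ###..|#  b28=1 t=0,i=17
  ##.##|#  b27=1 t=1,i=0
  ##.#.|#  b26=1 t=2,i=15
  ##..#|.  b25=0 t=1,i=5
  ##...|.  b24=0 t=0,i=18
  #.###|.  b23=0 t=1,i=1
  #.##.|#  b22=1 t=1,i=9
  #.#.#|.  b21=0 t=2,i=16
  #.#..|.  b20=0 t=0,i=8
  #..##|.  b19=0 t=0,i=14
  #..#.|.  b18=0 t=1,i=6
  #...#|#  b17=1 t=0,i=10
  #....|#  b16=1 t=0,i=3
  .####|#  b15=1 t=1,i=2
  .###.|#  b14=1 t=0,i=16
  .##.#|#  b13=1 t=1,i=10
  .##..|.  b12=0 t=3,i=10
  .#.##|.  b11=0 t=1,i=8
  .#.#.|#  b10=1 t=0,i=7
  .#..#|#  b9=1 t=0,i=13
  .#...|#  b8=1 t=0,i=2
  ..###|#  b7=1 t=0,i=15
  ..##.|.  b6=0 t=3,i=19
  ..#.#|.  b5=0 t=0,i=6
  ..#..|#  b4=1 t=0,i=1
  ...##|.  b3=0 t=2,i=8
  ...#.|.  b2=0 t=0,i=0
  ....#|#  b1=1 t=0,i=4
  .....|.  b0=0 t=5,i=0
  bits 01011100010000111110011110010010 = 1547954066

1547954066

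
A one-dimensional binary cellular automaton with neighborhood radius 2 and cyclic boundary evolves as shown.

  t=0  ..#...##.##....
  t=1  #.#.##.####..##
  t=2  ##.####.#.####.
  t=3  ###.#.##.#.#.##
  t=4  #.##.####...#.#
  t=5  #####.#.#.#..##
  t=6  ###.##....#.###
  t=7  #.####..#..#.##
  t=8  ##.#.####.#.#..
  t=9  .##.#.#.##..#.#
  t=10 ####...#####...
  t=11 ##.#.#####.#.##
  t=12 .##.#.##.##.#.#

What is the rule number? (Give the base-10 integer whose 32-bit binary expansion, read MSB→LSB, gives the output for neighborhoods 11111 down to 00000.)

  #####|#  b31=1 t=3,i=0
  ####.|.  b30=0 t=1,i=9
  ###.#|#  b29=1 t=1,i=0
  ###..|#  b28=1 t=1,i=10
  ##.##|#  b27=1 t=0,i=8
  ##.#.|#  b26=1 t=1,i=1
  ##..#|#  b25=1 t=1,i=11
  ##...|.  b24=0 t=0,i=11
  #.###|.  b23=0 t=1,i=7
  #.##.|#  b22=1 t=0,i=9
  #.#.#|.  b21=0 t=1,i=2
  #.#..|#  b20=1 t=5,i=10
  #..##|#  b19=1 t=1,i=12
  #..#.|#  b18=1 t=7,i=7
  #...#|#  b17=1 t=0,i=4
  #....|.  b16=0 t=0,i=12
  .####|#  b15=1 t=1,i=8
  .###.|.  b14=0 t=1,i=14
  .##.#|#  b13=1 t=0,i=7
  .##..|#  b12=1 t=0,i=10
  .#.##|#  b11=1 t=1,i=3
  .#.#.|.  b10=0 t=3,i=10
  .#..#|.  b9=0 t=5,i=11
  .#...|.  b8=0 t=0,i=3
  ..###|#  b7=1 t=1,i=13
  ..##.|.  b6=0 t=0,i=6
  ..#.#|.  b5=0 t=4,i=12
  ..#..|#  b4=1 t=0,i=2
  ...##|#  b3=1 t=0,i=5
  ...#.|.  b2=0 t=0,i=1
  ....#|#  b1=1 t=0,i=0
  .....|#  b0=1 t=0,i=13
  bits 10111110010111101011100010011011 = 3193878683

3193878683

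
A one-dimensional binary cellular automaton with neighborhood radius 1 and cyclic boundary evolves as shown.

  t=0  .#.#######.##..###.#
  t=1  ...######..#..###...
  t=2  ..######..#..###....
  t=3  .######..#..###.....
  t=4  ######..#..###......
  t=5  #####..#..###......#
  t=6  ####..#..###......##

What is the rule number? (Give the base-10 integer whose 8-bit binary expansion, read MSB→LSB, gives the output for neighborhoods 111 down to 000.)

138

  [7] ### => #  t=0,i=4
  [6] ##. => .  t=0,i=9
  [5] #.# => .  t=0,i=0
  [4] #.. => .  t=0,i=13
  [3] .## => #  t=0,i=3
  [2] .#. => .  t=0,i=1
  [1] ..# => #  t=0,i=14
  [0] ... => .  t=1,i=0
  bits 10001010 = 138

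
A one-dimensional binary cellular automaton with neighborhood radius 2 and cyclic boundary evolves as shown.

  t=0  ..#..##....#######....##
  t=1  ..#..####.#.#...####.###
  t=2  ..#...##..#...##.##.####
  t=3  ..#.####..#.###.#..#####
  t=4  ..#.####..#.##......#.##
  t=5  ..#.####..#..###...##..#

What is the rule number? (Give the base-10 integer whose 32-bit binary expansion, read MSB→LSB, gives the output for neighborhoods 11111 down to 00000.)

1503907964

  ##### -> .   bit 31 = 0  t=0,i=13
  ####. -> #   bit 30 = 1  t=0,i=16
  ###.# -> .   bit 29 = 0  t=1,i=8
  ###.. -> #   bit 28 = 1  t=0,i=17
  ##.## -> #   bit 27 = 1  t=1,i=20
  ##.#. -> .   bit 26 = 0  t=1,i=9
  ##..# -> .   bit 25 = 0  t=0,i=0
  ##... -> #   bit 24 = 1  t=0,i=7
  #.### -> #   bit 23 = 1  t=1,i=21
  #.##. -> .   bit 22 = 0  t=2,i=17
  #.#.# -> #   bit 21 = 1  t=1,i=10
  #.#.. -> .   bit 20 = 0  t=1,i=12
  #..## -> .   bit 19 = 0  t=0,i=4
  #..#. -> .   bit 18 = 0  t=0,i=1
  #...# -> #   bit 17 = 1  t=1,i=14
  #.... -> #   bit 16 = 1  t=0,i=8
  .#### -> #   bit 15 = 1  t=0,i=12
  .###. -> #   bit 14 = 1  t=1,i=22
  .##.# -> .   bit 13 = 0  t=2,i=15
  .##.. -> #   bit 12 = 1  t=0,i=6
  .#.## -> .   bit 11 = 0  t=3,i=3
  .#.#. -> .   bit 10 = 0  t=1,i=11
  .#..# -> .   bit 9 = 0  t=0,i=3
  .#... -> .   bit 8 = 0  t=1,i=13
  ..### -> .   bit 7 = 0  t=0,i=11
  ..##. -> #   bit 6 = 1  t=0,i=5
  ..#.# -> #   bit 5 = 1  t=3,i=2
  ..#.. -> #   bit 4 = 1  t=0,i=2
  ...## -> #   bit 3 = 1  t=0,i=10
  ...#. -> #   bit 2 = 1  t=4,i=19
  ....# -> .   bit 1 = 0  t=0,i=9
  ..... -> .   bit 0 = 0  t=4,i=16
  bits 01011001101000111101000001111100 = 1503907964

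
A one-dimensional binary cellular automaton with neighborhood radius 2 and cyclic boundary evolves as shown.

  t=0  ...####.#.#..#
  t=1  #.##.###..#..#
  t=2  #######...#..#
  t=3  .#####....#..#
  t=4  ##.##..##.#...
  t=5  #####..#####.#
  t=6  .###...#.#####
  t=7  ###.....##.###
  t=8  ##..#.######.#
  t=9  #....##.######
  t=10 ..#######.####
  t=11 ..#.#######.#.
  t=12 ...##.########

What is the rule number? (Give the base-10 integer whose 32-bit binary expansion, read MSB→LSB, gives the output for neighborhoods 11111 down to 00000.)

3973151194

  nb #####: next=#  (t=2,i=1, bit31=1)
  nb ####.: next=#  (t=0,i=5, bit30=1)
  nb ###.#: next=#  (t=0,i=6, bit29=1)
  nb ###..: next=.  (t=1,i=7, bit28=0)
  nb ##.##: next=#  (t=1,i=1, bit27=1)
  nb ##.#.: next=#  (t=0,i=7, bit26=1)
  nb ##..#: next=.  (t=1,i=8, bit25=0)
  nb ##...: next=.  (t=2,i=7, bit24=0)
  nb #.###: next=#  (t=1,i=5, bit23=1)
  nb #.##.: next=#  (t=1,i=2, bit22=1)
  nb #.#.#: next=.  (t=0,i=8, bit21=0)
  nb #.#..: next=#  (t=0,i=10, bit20=1)
  nb #..##: next=.  (t=1,i=12, bit19=0)
  nb #..#.: next=.  (t=0,i=12, bit18=0)
  nb #...#: next=.  (t=0,i=1, bit17=0)
  nb #....: next=#  (t=3,i=7, bit16=1)
  nb .####: next=.  (t=0,i=4, bit15=0)
  nb .###.: next=#  (t=1,i=6, bit14=1)
  nb .##.#: next=#  (t=1,i=0, bit13=1)
  nb .##..: next=#  (t=4,i=4, bit12=1)
  nb .#.##: next=#  (t=3,i=0, bit11=1)
  nb .#.#.: next=.  (t=0,i=9, bit10=0)
  nb .#..#: next=.  (t=0,i=11, bit9=0)
  nb .#...: next=#  (t=0,i=0, bit8=1)
  nb ..###: next=#  (t=0,i=3, bit7=1)
  nb ..##.: next=#  (t=1,i=13, bit6=1)
  nb ..#.#: next=.  (t=3,i=13, bit5=0)
  nb ..#..: next=#  (t=0,i=13, bit4=1)
  nb ...##: next=#  (t=0,i=2, bit3=1)
  nb ...#.: next=.  (t=2,i=9, bit2=0)
  nb ....#: next=#  (t=3,i=8, bit1=1)
  nb .....: next=.  (t=7,i=5, bit0=0)
  bits 11101100110100010111100111011010 = 3973151194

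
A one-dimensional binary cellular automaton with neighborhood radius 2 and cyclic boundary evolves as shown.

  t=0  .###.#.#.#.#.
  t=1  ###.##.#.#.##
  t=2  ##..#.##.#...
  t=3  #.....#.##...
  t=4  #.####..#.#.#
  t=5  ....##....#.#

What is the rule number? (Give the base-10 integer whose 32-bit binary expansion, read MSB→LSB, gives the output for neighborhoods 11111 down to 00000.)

  [31] ##### => #  t=1,i=0
  [30] ####. => #  t=1,i=1
  [29] ###.# => .  t=0,i=3
  [28] ###.. => #  t=4,i=5
  [27] ##.## => .  t=1,i=3
  [26] ##.#. => #  t=0,i=4
  [25] ##..# => .  t=2,i=2
  [24] ##... => #  t=3,i=10
  [23] #.### => .  t=1,i=11
  [22] #.##. => #  t=1,i=4
  [21] #.#.# => #  t=0,i=5
  [20] #.#.. => #  t=0,i=11
  [19] #..## => #  t=0,i=0
  [18] #..#. => .  t=2,i=3
  [17] #...# => .  t=2,i=11
  [16] #.... => #  t=3,i=2
  [15] .#### => .  t=1,i=12
  [14] .###. => #  t=0,i=2
  [13] .##.# => .  t=1,i=5
  [12] .##.. => .  t=2,i=1
  [11] .#.## => .  t=1,i=10
  [10] .#.#. => .  t=0,i=6
  [9] .#..# => #  t=0,i=12
  [8] .#... => .  t=2,i=10
  [7] ..### => #  t=0,i=1
  [6] ..##. => #  t=2,i=0
  [5] ..#.# => .  t=2,i=4
  [4] ..#.. => #  t=3,i=0
  [3] ...## => .  t=2,i=12
  [2] ...#. => #  t=3,i=5
  [1] ....# => #  t=3,i=4
  [0] ..... => #  t=3,i=3
  bits 11010101011110010100001011010111 = 3581493975

3581493975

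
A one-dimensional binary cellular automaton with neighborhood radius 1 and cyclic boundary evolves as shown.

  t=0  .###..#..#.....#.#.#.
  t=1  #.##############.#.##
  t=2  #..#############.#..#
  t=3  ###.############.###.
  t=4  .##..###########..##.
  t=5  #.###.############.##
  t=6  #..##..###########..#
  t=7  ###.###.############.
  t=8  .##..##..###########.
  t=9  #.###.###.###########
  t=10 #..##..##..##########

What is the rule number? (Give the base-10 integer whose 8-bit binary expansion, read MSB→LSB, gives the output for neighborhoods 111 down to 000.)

  [7] ### => #  t=0,i=2
  [6] ##. => #  t=0,i=3
  [5] #.# => .  t=0,i=16
  [4] #.. => #  t=0,i=4
  [3] .## => .  t=0,i=1
  [2] .#. => #  t=0,i=6
  [1] ..# => #  t=0,i=0
  [0] ... => #  t=0,i=11
  bits 11010111 = 215

215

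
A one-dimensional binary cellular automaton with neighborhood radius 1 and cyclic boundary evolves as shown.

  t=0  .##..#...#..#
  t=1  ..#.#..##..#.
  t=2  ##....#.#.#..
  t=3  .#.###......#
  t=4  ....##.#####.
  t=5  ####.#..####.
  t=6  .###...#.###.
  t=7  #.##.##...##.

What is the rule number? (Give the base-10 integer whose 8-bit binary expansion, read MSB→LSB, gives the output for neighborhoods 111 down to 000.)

195

  ### -> #   bit 7 = 1  t=3,i=4
  ##. -> #   bit 6 = 1  t=0,i=2
  #.# -> .   bit 5 = 0  t=0,i=0
  #.. -> .   bit 4 = 0  t=0,i=3
  .## -> .   bit 3 = 0  t=0,i=1
  .#. -> .   bit 2 = 0  t=0,i=5
  ..# -> #   bit 1 = 1  t=0,i=4
  ... -> #   bit 0 = 1  t=0,i=7
  bits 11000011 = 195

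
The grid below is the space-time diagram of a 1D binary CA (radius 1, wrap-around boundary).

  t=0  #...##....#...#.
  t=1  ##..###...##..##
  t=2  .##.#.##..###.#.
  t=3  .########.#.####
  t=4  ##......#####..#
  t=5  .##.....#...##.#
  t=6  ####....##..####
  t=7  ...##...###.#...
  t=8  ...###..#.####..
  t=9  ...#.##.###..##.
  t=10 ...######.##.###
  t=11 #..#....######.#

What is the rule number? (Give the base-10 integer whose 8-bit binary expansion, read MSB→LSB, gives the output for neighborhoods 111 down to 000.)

  ###|.  b7=0 t=1,i=0
  ##.|#  b6=1 t=0,i=5
  #.#|#  b5=1 t=0,i=15
  #..|#  b4=1 t=0,i=1
  .##|#  b3=1 t=0,i=4
  .#.|#  b2=1 t=0,i=0
  ..#|.  b1=0 t=0,i=3
  ...|.  b0=0 t=0,i=2
  bits 01111100 = 124

124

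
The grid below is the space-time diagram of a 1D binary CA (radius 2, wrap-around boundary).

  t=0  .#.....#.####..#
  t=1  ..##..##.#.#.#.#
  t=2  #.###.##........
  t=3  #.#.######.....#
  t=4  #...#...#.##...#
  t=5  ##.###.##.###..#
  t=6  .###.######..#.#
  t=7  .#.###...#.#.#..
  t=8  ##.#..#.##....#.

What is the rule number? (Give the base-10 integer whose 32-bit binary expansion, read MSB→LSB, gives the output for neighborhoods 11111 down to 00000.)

1807823860

  #####|.  b31=0 t=3,i=6
  ####.|#  b30=1 t=0,i=11
  ###.#|#  b29=1 t=2,i=4
  ###..|.  b28=0 t=0,i=12
  ##.##|#  b27=1 t=2,i=5
  ##.#.|.  b26=0 t=1,i=8
  ##..#|#  b25=1 t=0,i=13
  ##...|#  b24=1 t=2,i=8
  #.###|#  b23=1 t=0,i=9
  #.##.|#  b22=1 t=2,i=6
  #.#.#|.  b21=0 t=1,i=9
  #.#..|.  b20=0 t=0,i=1
  #..##|.  b19=0 t=1,i=1
  #..#.|.  b18=0 t=0,i=14
  #...#|.  b17=0 t=4,i=2
  #....|#  b16=1 t=0,i=3
  .####|.  b15=0 t=0,i=10
  .###.|.  b14=0 t=2,i=3
  .##.#|#  b13=1 t=1,i=7
  .##..|#  b12=1 t=1,i=3
  .#.##|.  b11=0 t=0,i=8
  .#.#.|.  b10=0 t=0,i=0
  .#..#|#  b9=1 t=1,i=0
  .#...|#  b8=1 t=0,i=2
  ..###|#  b7=1 t=5,i=15
  ..##.|#  b6=1 t=1,i=2
  ..#.#|#  b5=1 t=0,i=7
  ..#..|#  b4=1 t=4,i=4
  ...##|.  b3=0 t=3,i=14
  ...#.|#  b2=1 t=0,i=6
  ....#|.  b1=0 t=0,i=5
  .....|.  b0=0 t=0,i=4
  bits 01101011110000010011001111110100 = 1807823860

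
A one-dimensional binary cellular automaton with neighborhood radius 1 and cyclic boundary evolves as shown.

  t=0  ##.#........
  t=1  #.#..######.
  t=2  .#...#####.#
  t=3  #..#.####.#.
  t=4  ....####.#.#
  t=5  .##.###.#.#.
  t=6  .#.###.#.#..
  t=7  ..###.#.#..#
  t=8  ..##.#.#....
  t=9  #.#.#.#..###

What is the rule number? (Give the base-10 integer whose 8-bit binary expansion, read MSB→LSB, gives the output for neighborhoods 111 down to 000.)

  ### -> #   bit 7 = 1  t=1,i=6
  ##. -> .   bit 6 = 0  t=0,i=1
  #.# -> #   bit 5 = 1  t=0,i=2
  #.. -> .   bit 4 = 0  t=0,i=4
  .## -> #   bit 3 = 1  t=0,i=0
  .#. -> .   bit 2 = 0  t=0,i=3
  ..# -> .   bit 1 = 0  t=0,i=11
  ... -> #   bit 0 = 1  t=0,i=5
  bits 10101001 = 169

169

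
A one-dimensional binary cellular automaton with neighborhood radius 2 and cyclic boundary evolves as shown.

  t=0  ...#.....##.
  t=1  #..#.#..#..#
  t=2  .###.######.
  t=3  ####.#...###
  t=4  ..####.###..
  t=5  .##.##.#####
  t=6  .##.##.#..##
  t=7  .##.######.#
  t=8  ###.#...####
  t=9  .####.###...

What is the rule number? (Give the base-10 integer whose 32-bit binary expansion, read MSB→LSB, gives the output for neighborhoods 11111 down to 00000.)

2013227704

  ##### -> .   bit 31 = 0  t=2,i=7
  ####. -> #   bit 30 = 1  t=2,i=9
  ###.# -> #   bit 29 = 1  t=2,i=3
  ###.. -> #   bit 28 = 1  t=2,i=10
  ##.## -> .   bit 27 = 0  t=2,i=4
  ##.#. -> #   bit 26 = 1  t=3,i=4
  ##..# -> #   bit 25 = 1  t=1,i=1
  ##... -> #   bit 24 = 1  t=0,i=11
  #.### -> #   bit 23 = 1  t=2,i=5
  #.##. -> #   bit 22 = 1  t=5,i=1
  #.#.# -> #   bit 21 = 1  t=7,i=11
  #.#.. -> #   bit 20 = 1  t=1,i=5
  #..## -> #   bit 19 = 1  t=1,i=10
  #..#. -> #   bit 18 = 1  t=1,i=2
  #...# -> #   bit 17 = 1  t=3,i=7
  #.... -> #   bit 16 = 1  t=0,i=0
  .#### -> .   bit 15 = 0  t=2,i=6
  .###. -> #   bit 14 = 1  t=2,i=2
  .##.# -> #   bit 13 = 1  t=5,i=2
  .##.. -> .   bit 12 = 0  t=0,i=10
  .#.## -> #   bit 11 = 1  t=7,i=0
  .#.#. -> .   bit 10 = 0  t=1,i=4
  .#..# -> #   bit 9 = 1  t=1,i=6
  .#... -> .   bit 8 = 0  t=0,i=4
  ..### -> #   bit 7 = 1  t=2,i=1
  ..##. -> .   bit 6 = 0  t=0,i=9
  ..#.# -> #   bit 5 = 1  t=1,i=3
  ..#.. -> #   bit 4 = 1  t=0,i=3
  ...## -> #   bit 3 = 1  t=0,i=8
  ...#. -> .   bit 2 = 0  t=0,i=2
  ....# -> .   bit 1 = 0  t=0,i=1
  ..... -> .   bit 0 = 0  t=0,i=6
  bits 01110111111111110110101010111000 = 2013227704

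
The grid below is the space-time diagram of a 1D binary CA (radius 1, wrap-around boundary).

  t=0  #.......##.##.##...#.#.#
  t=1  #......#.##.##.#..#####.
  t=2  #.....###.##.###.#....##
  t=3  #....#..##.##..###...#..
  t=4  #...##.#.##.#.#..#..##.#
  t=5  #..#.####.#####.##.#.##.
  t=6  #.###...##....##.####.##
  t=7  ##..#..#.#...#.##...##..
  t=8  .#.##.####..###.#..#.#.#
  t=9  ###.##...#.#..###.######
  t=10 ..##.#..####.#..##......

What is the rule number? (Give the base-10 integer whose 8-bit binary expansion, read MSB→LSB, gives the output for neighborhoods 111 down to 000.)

102

  [7] ### => .  t=1,i=19
  [6] ##. => #  t=0,i=0
  [5] #.# => #  t=0,i=10
  [4] #.. => .  t=0,i=1
  [3] .## => .  t=0,i=8
  [2] .#. => #  t=0,i=19
  [1] ..# => #  t=0,i=7
  [0] ... => .  t=0,i=2
  bits 01100110 = 102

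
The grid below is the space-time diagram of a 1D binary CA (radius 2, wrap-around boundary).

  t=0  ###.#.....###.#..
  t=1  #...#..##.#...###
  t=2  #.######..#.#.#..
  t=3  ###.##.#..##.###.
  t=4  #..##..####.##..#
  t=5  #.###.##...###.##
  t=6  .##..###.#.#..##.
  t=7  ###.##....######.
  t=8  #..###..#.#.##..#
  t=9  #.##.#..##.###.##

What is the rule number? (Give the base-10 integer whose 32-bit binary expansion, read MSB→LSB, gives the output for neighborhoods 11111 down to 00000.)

2564431607

  nb #####: next=#  (t=2,i=4, bit31=1)
  nb ####.: next=.  (t=1,i=16, bit30=0)
  nb ###.#: next=.  (t=0,i=2, bit29=0)
  nb ###..: next=#  (t=1,i=0, bit28=1)
  nb ##.##: next=#  (t=3,i=3, bit27=1)
  nb ##.#.: next=.  (t=0,i=3, bit26=0)
  nb ##..#: next=.  (t=2,i=8, bit25=0)
  nb ##...: next=.  (t=1,i=1, bit24=0)
  nb #.###: next=#  (t=2,i=2, bit23=1)
  nb #.##.: next=#  (t=3,i=4, bit22=1)
  nb #.#.#: next=.  (t=2,i=12, bit21=0)
  nb #.#..: next=#  (t=0,i=4, bit20=1)
  nb #..##: next=#  (t=0,i=16, bit19=1)
  nb #..#.: next=.  (t=2,i=9, bit18=0)
  nb #...#: next=#  (t=1,i=2, bit17=1)
  nb #....: next=.  (t=0,i=6, bit16=0)
  nb .####: next=.  (t=1,i=15, bit15=0)
  nb .###.: next=.  (t=0,i=1, bit14=0)
  nb .##.#: next=.  (t=1,i=8, bit13=0)
  nb .##..: next=#  (t=4,i=0, bit12=1)
  nb .#.##: next=#  (t=2,i=1, bit11=1)
  nb .#.#.: next=#  (t=2,i=11, bit10=1)
  nb .#..#: next=#  (t=0,i=15, bit9=1)
  nb .#...: next=.  (t=0,i=5, bit8=0)
  nb ..###: next=#  (t=0,i=0, bit7=1)
  nb ..##.: next=#  (t=1,i=7, bit6=1)
  nb ..#.#: next=#  (t=2,i=0, bit5=1)
  nb ..#..: next=#  (t=1,i=4, bit4=1)
  nb ...##: next=.  (t=0,i=9, bit3=0)
  nb ...#.: next=#  (t=1,i=3, bit2=1)
  nb ....#: next=#  (t=0,i=8, bit1=1)
  nb .....: next=#  (t=0,i=7, bit0=1)
  bits 10011000110110100001111011110111 = 2564431607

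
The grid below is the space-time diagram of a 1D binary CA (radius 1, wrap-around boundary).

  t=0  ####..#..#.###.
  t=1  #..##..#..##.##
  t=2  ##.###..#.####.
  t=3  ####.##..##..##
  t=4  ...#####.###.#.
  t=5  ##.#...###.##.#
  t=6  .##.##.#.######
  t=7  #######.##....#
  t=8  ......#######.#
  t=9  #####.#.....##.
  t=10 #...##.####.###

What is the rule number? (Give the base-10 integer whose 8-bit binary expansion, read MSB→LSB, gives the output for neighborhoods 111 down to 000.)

121

  ###|.  b7=0 t=0,i=1
  ##.|#  b6=1 t=0,i=3
  #.#|#  b5=1 t=0,i=10
  #..|#  b4=1 t=0,i=4
  .##|#  b3=1 t=0,i=0
  .#.|.  b2=0 t=0,i=6
  ..#|.  b1=0 t=0,i=5
  ...|#  b0=1 t=4,i=0
  bits 01111001 = 121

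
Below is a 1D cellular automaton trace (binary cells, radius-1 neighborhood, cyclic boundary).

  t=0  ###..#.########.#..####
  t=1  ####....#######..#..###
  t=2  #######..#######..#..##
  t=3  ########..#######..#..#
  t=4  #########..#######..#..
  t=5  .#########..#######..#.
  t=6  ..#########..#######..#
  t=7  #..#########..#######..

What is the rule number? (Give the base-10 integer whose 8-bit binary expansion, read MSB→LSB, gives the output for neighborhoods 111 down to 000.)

  ### -> #   bit 7 = 1  t=0,i=0
  ##. -> #   bit 6 = 1  t=0,i=2
  #.# -> .   bit 5 = 0  t=0,i=6
  #.. -> #   bit 4 = 1  t=0,i=3
  .## -> .   bit 3 = 0  t=0,i=7
  .#. -> .   bit 2 = 0  t=0,i=5
  ..# -> .   bit 1 = 0  t=0,i=4
  ... -> #   bit 0 = 1  t=1,i=5
  bits 11010001 = 209

209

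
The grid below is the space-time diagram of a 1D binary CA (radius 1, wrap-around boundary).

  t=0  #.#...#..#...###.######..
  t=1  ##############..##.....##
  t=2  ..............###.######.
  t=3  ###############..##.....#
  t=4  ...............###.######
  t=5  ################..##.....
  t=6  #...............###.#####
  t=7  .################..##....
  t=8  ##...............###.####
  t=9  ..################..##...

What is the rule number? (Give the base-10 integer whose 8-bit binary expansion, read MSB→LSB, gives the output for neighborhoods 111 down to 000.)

  [7] ### => .  t=0,i=14
  [6] ##. => .  t=0,i=15
  [5] #.# => #  t=0,i=1
  [4] #.. => #  t=0,i=3
  [3] .## => #  t=0,i=13
  [2] .#. => #  t=0,i=0
  [1] ..# => #  t=0,i=5
  [0] ... => #  t=0,i=4
  bits 00111111 = 63

63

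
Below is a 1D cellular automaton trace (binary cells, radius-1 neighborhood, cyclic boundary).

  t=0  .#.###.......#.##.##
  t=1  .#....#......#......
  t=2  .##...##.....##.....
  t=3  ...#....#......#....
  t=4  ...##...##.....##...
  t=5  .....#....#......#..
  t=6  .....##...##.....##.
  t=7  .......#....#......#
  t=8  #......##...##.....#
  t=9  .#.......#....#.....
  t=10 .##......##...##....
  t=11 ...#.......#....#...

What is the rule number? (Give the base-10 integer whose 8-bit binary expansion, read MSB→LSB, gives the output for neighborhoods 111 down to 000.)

  ### -> .   bit 7 = 0  t=0,i=4
  ##. -> .   bit 6 = 0  t=0,i=5
  #.# -> .   bit 5 = 0  t=0,i=0
  #.. -> #   bit 4 = 1  t=0,i=6
  .## -> .   bit 3 = 0  t=0,i=3
  .#. -> #   bit 2 = 1  t=0,i=1
  ..# -> .   bit 1 = 0  t=0,i=12
  ... -> .   bit 0 = 0  t=0,i=7
  bits 00010100 = 20

20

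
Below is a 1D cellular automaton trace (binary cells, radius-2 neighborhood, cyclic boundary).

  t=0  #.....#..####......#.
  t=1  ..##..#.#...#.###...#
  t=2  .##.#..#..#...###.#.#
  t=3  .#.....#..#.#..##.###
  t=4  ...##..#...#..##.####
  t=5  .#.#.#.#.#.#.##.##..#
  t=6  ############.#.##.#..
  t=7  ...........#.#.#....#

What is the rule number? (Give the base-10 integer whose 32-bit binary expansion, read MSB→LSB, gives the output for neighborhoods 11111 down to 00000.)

988496977

  ##### -> .   bit 31 = 0  t=6,i=2
  ####. -> .   bit 30 = 0  t=0,i=11
  ###.# -> #   bit 29 = 1  t=2,i=16
  ###.. -> #   bit 28 = 1  t=0,i=12
  ##.## -> #   bit 27 = 1  t=3,i=17
  ##.#. -> .   bit 26 = 0  t=2,i=3
  ##..# -> #   bit 25 = 1  t=1,i=4
  ##... -> .   bit 24 = 0  t=0,i=13
  #.### -> #   bit 23 = 1  t=1,i=14
  #.##. -> #   bit 22 = 1  t=2,i=1
  #.#.# -> #   bit 21 = 1  t=2,i=18
  #.#.. -> .   bit 20 = 0  t=0,i=0
  #..## -> #   bit 19 = 1  t=0,i=8
  #..#. -> .   bit 18 = 0  t=1,i=5
  #...# -> #   bit 17 = 1  t=1,i=10
  #.... -> #   bit 16 = 1  t=0,i=2
  .#### -> .   bit 15 = 0  t=0,i=10
  .###. -> #   bit 14 = 1  t=1,i=15
  .##.# -> .   bit 13 = 0  t=2,i=2
  .##.. -> .   bit 12 = 0  t=1,i=3
  .#.## -> .   bit 11 = 0  t=1,i=13
  .#.#. -> #   bit 10 = 1  t=0,i=20
  .#..# -> .   bit 9 = 0  t=0,i=7
  .#... -> .   bit 8 = 0  t=0,i=1
  ..### -> .   bit 7 = 0  t=0,i=9
  ..##. -> #   bit 6 = 1  t=1,i=2
  ..#.# -> .   bit 5 = 0  t=0,i=19
  ..#.. -> #   bit 4 = 1  t=0,i=6
  ...## -> .   bit 3 = 0  t=2,i=13
  ...#. -> .   bit 2 = 0  t=0,i=5
  ....# -> .   bit 1 = 0  t=0,i=4
  ..... -> #   bit 0 = 1  t=0,i=3
  bits 00111010111010110100010001010001 = 988496977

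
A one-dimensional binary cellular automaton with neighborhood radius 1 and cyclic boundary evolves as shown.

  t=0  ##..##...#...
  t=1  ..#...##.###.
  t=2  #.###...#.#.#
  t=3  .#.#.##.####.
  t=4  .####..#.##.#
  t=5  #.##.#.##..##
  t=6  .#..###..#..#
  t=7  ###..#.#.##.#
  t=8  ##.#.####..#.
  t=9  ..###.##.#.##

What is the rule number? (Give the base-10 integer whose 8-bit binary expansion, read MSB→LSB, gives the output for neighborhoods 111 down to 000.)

  [7] ### => #  t=1,i=10
  [6] ##. => .  t=0,i=1
  [5] #.# => #  t=1,i=8
  [4] #.. => #  t=0,i=2
  [3] .## => .  t=0,i=0
  [2] .#. => #  t=0,i=9
  [1] ..# => .  t=0,i=3
  [0] ... => #  t=0,i=7
  bits 10110101 = 181

181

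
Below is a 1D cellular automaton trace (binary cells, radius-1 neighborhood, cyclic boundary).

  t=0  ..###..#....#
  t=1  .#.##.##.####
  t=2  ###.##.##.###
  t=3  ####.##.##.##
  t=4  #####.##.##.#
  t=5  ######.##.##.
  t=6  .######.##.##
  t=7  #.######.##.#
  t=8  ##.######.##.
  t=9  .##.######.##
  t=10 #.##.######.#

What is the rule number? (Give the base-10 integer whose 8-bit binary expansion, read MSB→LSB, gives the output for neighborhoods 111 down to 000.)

231

  ### -> #   bit 7 = 1  t=0,i=3
  ##. -> #   bit 6 = 1  t=0,i=4
  #.# -> #   bit 5 = 1  t=1,i=0
  #.. -> .   bit 4 = 0  t=0,i=0
  .## -> .   bit 3 = 0  t=0,i=2
  .#. -> #   bit 2 = 1  t=0,i=7
  ..# -> #   bit 1 = 1  t=0,i=1
  ... -> #   bit 0 = 1  t=0,i=9
  bits 11100111 = 231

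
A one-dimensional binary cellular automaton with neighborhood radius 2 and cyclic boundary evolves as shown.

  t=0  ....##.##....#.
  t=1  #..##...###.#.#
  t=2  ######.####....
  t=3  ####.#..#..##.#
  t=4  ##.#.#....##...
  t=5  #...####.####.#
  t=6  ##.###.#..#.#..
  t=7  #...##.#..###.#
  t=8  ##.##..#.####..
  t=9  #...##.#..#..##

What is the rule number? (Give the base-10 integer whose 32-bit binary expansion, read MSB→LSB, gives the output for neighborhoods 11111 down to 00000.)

2736379372

  ##### -> #   bit 31 = 1  t=2,i=2
  ####. -> .   bit 30 = 0  t=2,i=4
  ###.# -> #   bit 29 = 1  t=1,i=10
  ###.. -> .   bit 28 = 0  t=2,i=10
  ##.## -> .   bit 27 = 0  t=0,i=6
  ##.#. -> .   bit 26 = 0  t=1,i=11
  ##..# -> #   bit 25 = 1  t=1,i=1
  ##... -> #   bit 24 = 1  t=0,i=9
  #.### -> .   bit 23 = 0  t=2,i=7
  #.##. -> .   bit 22 = 0  t=0,i=7
  #.#.# -> .   bit 21 = 0  t=1,i=12
  #.#.. -> #   bit 20 = 1  t=3,i=5
  #..## -> #   bit 19 = 1  t=1,i=2
  #..#. -> .   bit 18 = 0  t=3,i=7
  #...# -> .   bit 17 = 0  t=1,i=6
  #.... -> #   bit 16 = 1  t=0,i=0
  .#### -> #   bit 15 = 1  t=2,i=1
  .###. -> #   bit 14 = 1  t=1,i=9
  .##.# -> .   bit 13 = 0  t=0,i=5
  .##.. -> #   bit 12 = 1  t=0,i=8
  .#.## -> .   bit 11 = 0  t=1,i=13
  .#.#. -> #   bit 10 = 1  t=4,i=4
  .#..# -> .   bit 9 = 0  t=3,i=6
  .#... -> #   bit 8 = 1  t=0,i=14
  ..### -> #   bit 7 = 1  t=1,i=8
  ..##. -> #   bit 6 = 1  t=0,i=4
  ..#.# -> #   bit 5 = 1  t=6,i=10
  ..#.. -> .   bit 4 = 0  t=0,i=13
  ...## -> #   bit 3 = 1  t=0,i=3
  ...#. -> #   bit 2 = 1  t=0,i=12
  ....# -> .   bit 1 = 0  t=0,i=2
  ..... -> .   bit 0 = 0  t=0,i=1
  bits 10100011000110011101010111101100 = 2736379372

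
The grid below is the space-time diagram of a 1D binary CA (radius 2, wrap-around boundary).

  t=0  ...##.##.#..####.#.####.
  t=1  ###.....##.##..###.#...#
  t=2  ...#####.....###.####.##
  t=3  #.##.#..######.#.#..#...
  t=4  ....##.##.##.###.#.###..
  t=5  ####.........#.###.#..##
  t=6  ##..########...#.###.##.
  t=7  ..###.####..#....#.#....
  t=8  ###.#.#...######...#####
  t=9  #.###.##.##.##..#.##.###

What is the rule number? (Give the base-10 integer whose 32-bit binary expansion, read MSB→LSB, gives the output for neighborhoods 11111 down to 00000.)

  #####|#  b31=1 t=2,i=5
  ####.|.  b30=0 t=0,i=14
  ###.#|#  b29=1 t=0,i=15
  ###..|.  b28=0 t=0,i=22
  ##.##|.  b27=0 t=0,i=5
  ##.#.|#  b26=1 t=0,i=8
  ##..#|#  b25=1 t=1,i=13
  ##...|#  b24=1 t=0,i=23
  #.###|#  b23=1 t=0,i=19
  #.##.|.  b22=0 t=0,i=6
  #.#.#|#  b21=1 t=0,i=17
  #.#..|#  b20=1 t=0,i=9
  #..##|#  b19=1 t=0,i=11
  #..#.|#  b18=1 t=3,i=19
  #...#|.  b17=0 t=1,i=21
  #....|#  b16=1 t=0,i=0
  .####|.  b15=0 t=0,i=13
  .###.|.  b14=0 t=1,i=16
  .##.#|.  b13=0 t=0,i=4
  .##..|.  b12=0 t=1,i=12
  .#.##|.  b11=0 t=0,i=18
  .#.#.|.  b10=0 t=3,i=16
  .#..#|.  b9=0 t=0,i=10
  .#...|#  b8=1 t=1,i=20
  ..###|#  b7=1 t=0,i=12
  ..##.|.  b6=0 t=0,i=3
  ..#.#|.  b5=0 t=3,i=0
  ..#..|#  b4=1 t=3,i=20
  ...##|#  b3=1 t=0,i=2
  ...#.|.  b2=0 t=3,i=23
  ....#|#  b1=1 t=0,i=1
  .....|#  b0=1 t=1,i=5
  bits 10100111101111010000000110011011 = 2814181787

2814181787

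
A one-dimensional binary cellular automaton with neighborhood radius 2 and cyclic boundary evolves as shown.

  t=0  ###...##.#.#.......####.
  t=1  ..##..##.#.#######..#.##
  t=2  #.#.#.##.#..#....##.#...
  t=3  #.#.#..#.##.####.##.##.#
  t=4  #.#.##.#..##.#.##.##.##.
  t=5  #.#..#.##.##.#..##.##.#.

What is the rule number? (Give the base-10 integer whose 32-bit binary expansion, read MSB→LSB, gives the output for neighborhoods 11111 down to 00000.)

993108855

  #####|.  b31=0 t=1,i=13
  ####.|.  b30=0 t=0,i=21
  ###.#|#  b29=1 t=0,i=22
  ###..|#  b28=1 t=0,i=2
  ##.##|#  b27=1 t=0,i=23
  ##.#.|.  b26=0 t=0,i=8
  ##..#|#  b25=1 t=1,i=0
  ##...|#  b24=1 t=0,i=3
  #.###|.  b23=0 t=0,i=0
  #.##.|.  b22=0 t=1,i=22
  #.#.#|#  b21=1 t=0,i=9
  #.#..|#  b20=1 t=0,i=11
  #..##|.  b19=0 t=1,i=1
  #..#.|.  b18=0 t=1,i=19
  #...#|.  b17=0 t=0,i=4
  #....|#  b16=1 t=0,i=13
  .####|#  b15=1 t=0,i=20
  .###.|.  b14=0 t=0,i=1
  .##.#|#  b13=1 t=0,i=7
  .##..|.  b12=0 t=1,i=3
  .#.##|.  b11=0 t=1,i=10
  .#.#.|.  b10=0 t=0,i=10
  .#..#|#  b9=1 t=2,i=10
  .#...|#  b8=1 t=0,i=12
  ..###|.  b7=0 t=0,i=19
  ..##.|#  b6=1 t=0,i=6
  ..#.#|#  b5=1 t=1,i=20
  ..#..|#  b4=1 t=2,i=12
  ...##|.  b3=0 t=0,i=5
  ...#.|#  b2=1 t=2,i=23
  ....#|#  b1=1 t=0,i=17
  .....|#  b0=1 t=0,i=14
  bits 00111011001100011010001101110111 = 993108855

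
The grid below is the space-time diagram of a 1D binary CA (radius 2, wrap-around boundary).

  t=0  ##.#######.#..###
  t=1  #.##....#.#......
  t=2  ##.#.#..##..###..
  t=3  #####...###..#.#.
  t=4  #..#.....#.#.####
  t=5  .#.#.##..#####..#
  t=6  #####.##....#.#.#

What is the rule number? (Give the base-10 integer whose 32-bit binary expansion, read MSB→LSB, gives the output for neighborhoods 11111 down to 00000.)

1319206001

  ##### -> .   bit 31 = 0  t=0,i=5
  ####. -> #   bit 30 = 1  t=0,i=0
  ###.# -> .   bit 29 = 0  t=0,i=1
  ###.. -> .   bit 28 = 0  t=2,i=14
  ##.## -> #   bit 27 = 1  t=0,i=2
  ##.#. -> #   bit 26 = 1  t=0,i=10
  ##..# -> #   bit 25 = 1  t=2,i=10
  ##... -> .   bit 24 = 0  t=1,i=4
  #.### -> #   bit 23 = 1  t=0,i=3
  #.##. -> .   bit 22 = 0  t=1,i=2
  #.#.# -> #   bit 21 = 1  t=2,i=3
  #.#.. -> .   bit 20 = 0  t=0,i=11
  #..## -> .   bit 19 = 0  t=0,i=13
  #..#. -> .   bit 18 = 0  t=3,i=12
  #...# -> .   bit 17 = 0  t=3,i=6
  #.... -> #   bit 16 = 1  t=1,i=5
  .#### -> .   bit 15 = 0  t=0,i=4
  .###. -> #   bit 14 = 1  t=2,i=13
  .##.# -> #   bit 13 = 1  t=2,i=1
  .##.. -> #   bit 12 = 1  t=1,i=3
  .#.## -> #   bit 11 = 1  t=1,i=1
  .#.#. -> #   bit 10 = 1  t=1,i=9
  .#..# -> .   bit 9 = 0  t=0,i=12
  .#... -> .   bit 8 = 0  t=1,i=11
  ..### -> .   bit 7 = 0  t=0,i=14
  ..##. -> #   bit 6 = 1  t=2,i=0
  ..#.# -> #   bit 5 = 1  t=1,i=0
  ..#.. -> #   bit 4 = 1  t=4,i=3
  ...## -> .   bit 3 = 0  t=3,i=7
  ...#. -> .   bit 2 = 0  t=1,i=7
  ....# -> .   bit 1 = 0  t=1,i=6
  ..... -> #   bit 0 = 1  t=1,i=13
  bits 01001110101000010111110001110001 = 1319206001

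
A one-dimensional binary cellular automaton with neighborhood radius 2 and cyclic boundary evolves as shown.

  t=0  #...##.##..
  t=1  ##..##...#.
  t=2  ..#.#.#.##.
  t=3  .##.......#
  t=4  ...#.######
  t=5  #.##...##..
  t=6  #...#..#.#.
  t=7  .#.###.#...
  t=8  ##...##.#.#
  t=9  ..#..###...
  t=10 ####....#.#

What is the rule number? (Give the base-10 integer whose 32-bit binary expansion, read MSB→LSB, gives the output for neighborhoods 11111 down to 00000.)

2801804151

  nb #####: next=#  (t=4,i=7, bit31=1)
  nb ####.: next=.  (t=4,i=9, bit30=0)
  nb ###.#: next=#  (t=7,i=5, bit29=1)
  nb ###..: next=.  (t=4,i=10, bit28=0)
  nb ##.##: next=.  (t=0,i=6, bit27=0)
  nb ##.#.: next=#  (t=7,i=6, bit26=1)
  nb ##..#: next=#  (t=0,i=9, bit25=1)
  nb ##...: next=#  (t=1,i=6, bit24=1)
  nb #.###: next=.  (t=4,i=5, bit23=0)
  nb #.##.: next=.  (t=0,i=7, bit22=0)
  nb #.#.#: next=.  (t=2,i=4, bit21=0)
  nb #.#..: next=.  (t=6,i=0, bit20=0)
  nb #..##: next=.  (t=1,i=3, bit19=0)
  nb #..#.: next=.  (t=0,i=10, bit18=0)
  nb #...#: next=.  (t=0,i=2, bit17=0)
  nb #....: next=.  (t=3,i=4, bit16=0)
  nb .####: next=.  (t=4,i=6, bit15=0)
  nb .###.: next=.  (t=7,i=4, bit14=0)
  nb .##.#: next=#  (t=0,i=5, bit13=1)
  nb .##..: next=.  (t=0,i=8, bit12=0)
  nb .#.##: next=.  (t=1,i=10, bit11=0)
  nb .#.#.: next=.  (t=2,i=3, bit10=0)
  nb .#..#: next=#  (t=6,i=5, bit9=1)
  nb .#...: next=#  (t=0,i=1, bit8=1)
  nb ..###: next=.  (t=9,i=5, bit7=0)
  nb ..##.: next=#  (t=0,i=4, bit6=1)
  nb ..#.#: next=#  (t=1,i=9, bit5=1)
  nb ..#..: next=#  (t=0,i=0, bit4=1)
  nb ...##: next=.  (t=0,i=3, bit3=0)
  nb ...#.: next=#  (t=1,i=8, bit2=1)
  nb ....#: next=#  (t=3,i=8, bit1=1)
  nb .....: next=#  (t=3,i=5, bit0=1)
  bits 10100111000000000010001101110111 = 2801804151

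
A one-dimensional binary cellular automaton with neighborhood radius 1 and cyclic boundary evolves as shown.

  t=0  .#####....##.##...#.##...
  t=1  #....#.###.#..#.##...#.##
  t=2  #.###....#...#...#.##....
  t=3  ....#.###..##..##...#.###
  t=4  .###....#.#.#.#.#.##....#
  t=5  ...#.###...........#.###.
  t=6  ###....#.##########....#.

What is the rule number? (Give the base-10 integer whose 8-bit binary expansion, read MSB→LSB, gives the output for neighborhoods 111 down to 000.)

67

  nb ###: next=.  (t=0,i=2, bit7=0)
  nb ##.: next=#  (t=0,i=5, bit6=1)
  nb #.#: next=.  (t=0,i=12, bit5=0)
  nb #..: next=.  (t=0,i=6, bit4=0)
  nb .##: next=.  (t=0,i=1, bit3=0)
  nb .#.: next=.  (t=0,i=18, bit2=0)
  nb ..#: next=#  (t=0,i=0, bit1=1)
  nb ...: next=#  (t=0,i=7, bit0=1)
  bits 01000011 = 67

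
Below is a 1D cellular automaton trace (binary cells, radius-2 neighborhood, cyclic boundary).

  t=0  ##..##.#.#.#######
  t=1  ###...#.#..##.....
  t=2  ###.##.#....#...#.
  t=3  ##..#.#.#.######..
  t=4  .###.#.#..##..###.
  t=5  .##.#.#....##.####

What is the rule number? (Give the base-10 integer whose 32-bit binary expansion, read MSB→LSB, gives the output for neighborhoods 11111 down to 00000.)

1455871382

  [31] ##### => .  t=0,i=13
  [30] ####. => #  t=0,i=0
  [29] ###.# => .  t=2,i=2
  [28] ###.. => #  t=0,i=1
  [27] ##.## => .  t=2,i=3
  [26] ##.#. => #  t=0,i=6
  [25] ##..# => #  t=0,i=2
  [24] ##... => .  t=1,i=3
  [23] #.### => #  t=0,i=11
  [22] #.##. => #  t=2,i=4
  [21] #.#.# => .  t=0,i=7
  [20] #.#.. => .  t=1,i=8
  [19] #..## => .  t=0,i=3
  [18] #..#. => #  t=3,i=3
  [17] #...# => #  t=1,i=4
  [16] #.... => .  t=1,i=14
  [15] .#### => #  t=0,i=12
  [14] .###. => #  t=1,i=1
  [13] .##.# => .  t=0,i=5
  [12] .##.. => #  t=1,i=12
  [11] .#.## => .  t=0,i=10
  [10] .#.#. => #  t=0,i=8
  [9] .#..# => .  t=1,i=9
  [8] .#... => #  t=2,i=8
  [7] ..### => #  t=1,i=0
  [6] ..##. => .  t=0,i=4
  [5] ..#.# => .  t=1,i=6
  [4] ..#.. => #  t=2,i=12
  [3] ...## => .  t=1,i=17
  [2] ...#. => #  t=1,i=5
  [1] ....# => #  t=1,i=16
  [0] ..... => .  t=1,i=15
  bits 01010110110001101101010110010110 = 1455871382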